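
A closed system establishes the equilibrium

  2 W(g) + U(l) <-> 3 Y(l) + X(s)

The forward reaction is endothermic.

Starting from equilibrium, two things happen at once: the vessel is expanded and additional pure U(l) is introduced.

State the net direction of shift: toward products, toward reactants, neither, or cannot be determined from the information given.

Gas moles: reactants 2, products 0 (Δn_gas = -2). Expansion shifts the system toward the side with more moles of gas — to the left.
U is a pure liquid; its activity is 1 regardless of amount, so Q is unaffected — no shift from this change.
Only the nonzero effect(s) matter; the net shift is to the left.

left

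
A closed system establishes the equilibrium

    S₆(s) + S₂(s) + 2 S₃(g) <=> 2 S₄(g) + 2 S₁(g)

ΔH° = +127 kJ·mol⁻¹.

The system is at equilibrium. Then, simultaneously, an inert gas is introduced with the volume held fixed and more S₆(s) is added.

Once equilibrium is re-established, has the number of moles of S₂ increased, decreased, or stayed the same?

unchanged

At constant volume, adding an inert gas leaves every reacting species' partial pressure unchanged, so Q is unchanged — no shift from this change.
S₆ is a pure solid; its activity is 1 regardless of amount, so Q is unaffected — no shift from this change.
No net shift occurs, so the amount of S₂ is unchanged.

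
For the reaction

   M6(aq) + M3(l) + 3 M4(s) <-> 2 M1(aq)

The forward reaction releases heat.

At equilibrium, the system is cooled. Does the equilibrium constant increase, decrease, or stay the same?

increases

K depends on temperature via the van 't Hoff relation. The forward reaction is exothermic, so lowering T increases K.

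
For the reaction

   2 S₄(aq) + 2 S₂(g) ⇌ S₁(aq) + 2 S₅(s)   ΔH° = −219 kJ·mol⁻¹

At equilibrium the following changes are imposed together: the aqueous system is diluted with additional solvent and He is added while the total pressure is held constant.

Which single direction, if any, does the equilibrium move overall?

left

Dilution lowers every aqueous concentration by the same factor. Δn_aq = 1 − 2 = -1, so the system shifts toward the side with more dissolved moles — to the left.
Adding inert gas at constant total pressure expands the volume and lowers every reacting partial pressure. With Δn_gas = 0 − 2 = -2, Q moves away from K toward the side with fewer gas moles, so the system shifts toward the side with more gas moles — to the left.
All effects act in the same direction — net shift to the left.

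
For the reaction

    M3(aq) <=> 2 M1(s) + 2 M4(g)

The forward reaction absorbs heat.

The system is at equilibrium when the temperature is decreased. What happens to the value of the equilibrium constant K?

decreases

K depends on temperature via the van 't Hoff relation. The forward reaction is endothermic, so lowering T decreases K.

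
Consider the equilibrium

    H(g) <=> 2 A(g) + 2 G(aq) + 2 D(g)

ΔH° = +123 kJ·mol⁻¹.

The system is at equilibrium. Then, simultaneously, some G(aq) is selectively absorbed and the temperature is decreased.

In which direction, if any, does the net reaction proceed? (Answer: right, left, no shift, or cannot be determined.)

cannot be determined

Removing G (aq), a product, drives the reaction to the right.
The forward reaction is endothermic. Lowering T favours the exothermic direction — shift to the left.
The individual effects push in opposite directions; without quantitative information the net direction cannot be determined.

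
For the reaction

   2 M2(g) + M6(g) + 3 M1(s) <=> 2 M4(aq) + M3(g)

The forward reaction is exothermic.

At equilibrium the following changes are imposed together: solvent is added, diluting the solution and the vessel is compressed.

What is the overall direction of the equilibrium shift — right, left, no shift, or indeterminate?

Dilution lowers every aqueous concentration by the same factor. Δn_aq = 2 − 0 = +2, so the system shifts toward the side with more dissolved moles — to the right.
Gas moles: reactants 3, products 1 (Δn_gas = -2). Compression shifts the system toward the side with fewer moles of gas — to the right.
All effects act in the same direction — net shift to the right.

right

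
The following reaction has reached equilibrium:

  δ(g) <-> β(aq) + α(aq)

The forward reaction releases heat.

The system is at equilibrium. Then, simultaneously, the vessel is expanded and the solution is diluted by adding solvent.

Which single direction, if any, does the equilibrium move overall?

cannot be determined

Gas moles: reactants 1, products 0 (Δn_gas = -1). Expansion shifts the system toward the side with more moles of gas — to the left.
Dilution lowers every aqueous concentration by the same factor. Δn_aq = 2 − 0 = +2, so the system shifts toward the side with more dissolved moles — to the right.
The individual effects push in opposite directions; without quantitative information the net direction cannot be determined.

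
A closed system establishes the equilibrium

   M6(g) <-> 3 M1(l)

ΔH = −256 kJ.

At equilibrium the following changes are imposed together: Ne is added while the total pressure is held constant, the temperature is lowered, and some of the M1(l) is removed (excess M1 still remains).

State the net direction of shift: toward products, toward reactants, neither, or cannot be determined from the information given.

cannot be determined

Adding inert gas at constant total pressure expands the volume and lowers every reacting partial pressure. With Δn_gas = 0 − 1 = -1, Q moves away from K toward the side with fewer gas moles, so the system shifts toward the side with more gas moles — to the left.
The forward reaction is exothermic. Lowering T favours the exothermic direction — shift to the right.
M1 is a pure liquid; its activity is 1 regardless of amount, so Q is unaffected — no shift from this change.
The individual effects push in opposite directions; without quantitative information the net direction cannot be determined.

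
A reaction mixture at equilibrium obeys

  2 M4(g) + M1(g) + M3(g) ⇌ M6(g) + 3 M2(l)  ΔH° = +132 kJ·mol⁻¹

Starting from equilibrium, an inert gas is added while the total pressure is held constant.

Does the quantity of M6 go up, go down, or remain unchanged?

Adding inert gas at constant total pressure expands the volume and lowers every reacting partial pressure. With Δn_gas = 1 − 4 = -3, Q moves away from K toward the side with fewer gas moles, so the system shifts toward the side with more gas moles — to the left.
The net shift is to the left. M6 is a product, so its amount decreases.

decreases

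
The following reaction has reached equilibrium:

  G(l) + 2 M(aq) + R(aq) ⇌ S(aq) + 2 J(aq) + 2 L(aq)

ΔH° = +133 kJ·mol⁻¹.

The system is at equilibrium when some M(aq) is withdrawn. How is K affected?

The equilibrium constant depends only on temperature. This perturbation may move the position of equilibrium, but since T is unchanged, K itself is unchanged.

unchanged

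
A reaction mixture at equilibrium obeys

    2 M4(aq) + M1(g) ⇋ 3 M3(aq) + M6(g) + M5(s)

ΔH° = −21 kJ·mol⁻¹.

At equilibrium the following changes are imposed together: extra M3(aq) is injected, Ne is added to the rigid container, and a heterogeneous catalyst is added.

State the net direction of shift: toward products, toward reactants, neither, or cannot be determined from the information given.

left

Adding M3 (aq), a product, drives the reaction to the left.
At constant volume, adding an inert gas leaves every reacting species' partial pressure unchanged, so Q is unchanged — no shift from this change.
A catalyst speeds both forward and reverse rates equally; it changes neither Q nor K — no shift from this change.
Only the nonzero effect(s) matter; the net shift is to the left.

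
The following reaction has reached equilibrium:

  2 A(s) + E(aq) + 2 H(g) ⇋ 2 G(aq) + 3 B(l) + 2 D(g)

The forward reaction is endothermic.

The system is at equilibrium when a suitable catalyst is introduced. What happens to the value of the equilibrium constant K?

unchanged

The equilibrium constant depends only on temperature. This perturbation changes neither the position of equilibrium nor K.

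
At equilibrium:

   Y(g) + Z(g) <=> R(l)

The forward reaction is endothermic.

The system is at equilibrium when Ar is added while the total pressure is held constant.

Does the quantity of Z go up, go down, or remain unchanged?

increases

Adding inert gas at constant total pressure expands the volume and lowers every reacting partial pressure. With Δn_gas = 0 − 2 = -2, Q moves away from K toward the side with fewer gas moles, so the system shifts toward the side with more gas moles — to the left.
The net shift is to the left. Z is a reactant, so its amount increases.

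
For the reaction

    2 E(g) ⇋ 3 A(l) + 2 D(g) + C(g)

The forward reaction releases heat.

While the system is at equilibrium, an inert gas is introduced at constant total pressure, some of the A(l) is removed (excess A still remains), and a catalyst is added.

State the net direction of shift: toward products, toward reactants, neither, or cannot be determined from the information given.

Adding inert gas at constant total pressure expands the volume and lowers every reacting partial pressure. With Δn_gas = 3 − 2 = +1, Q moves away from K toward the side with fewer gas moles, so the system shifts toward the side with more gas moles — to the right.
A is a pure liquid; its activity is 1 regardless of amount, so Q is unaffected — no shift from this change.
A catalyst speeds both forward and reverse rates equally; it changes neither Q nor K — no shift from this change.
Only the nonzero effect(s) matter; the net shift is to the right.

right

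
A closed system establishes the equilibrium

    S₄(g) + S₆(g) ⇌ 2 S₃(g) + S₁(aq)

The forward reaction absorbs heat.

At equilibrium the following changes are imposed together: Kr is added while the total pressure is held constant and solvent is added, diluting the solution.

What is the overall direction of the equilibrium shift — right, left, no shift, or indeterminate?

right

Adding inert gas at constant total pressure expands the volume, scaling every reacting partial pressure by the same factor. Δn_gas = 2 − 2 = 0, so Q is unchanged — no shift.
Dilution lowers every aqueous concentration by the same factor. Δn_aq = 1 − 0 = +1, so the system shifts toward the side with more dissolved moles — to the right.
Only the nonzero effect(s) matter; the net shift is to the right.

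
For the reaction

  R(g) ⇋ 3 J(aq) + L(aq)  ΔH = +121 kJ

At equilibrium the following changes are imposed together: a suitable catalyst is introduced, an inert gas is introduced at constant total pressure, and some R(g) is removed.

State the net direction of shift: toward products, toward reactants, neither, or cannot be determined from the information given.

A catalyst speeds both forward and reverse rates equally; it changes neither Q nor K — no shift from this change.
Adding inert gas at constant total pressure expands the volume and lowers every reacting partial pressure. With Δn_gas = 0 − 1 = -1, Q moves away from K toward the side with fewer gas moles, so the system shifts toward the side with more gas moles — to the left.
Removing R (g), a reactant, drives the reaction to the left.
Only the nonzero effect(s) matter; the net shift is to the left.

left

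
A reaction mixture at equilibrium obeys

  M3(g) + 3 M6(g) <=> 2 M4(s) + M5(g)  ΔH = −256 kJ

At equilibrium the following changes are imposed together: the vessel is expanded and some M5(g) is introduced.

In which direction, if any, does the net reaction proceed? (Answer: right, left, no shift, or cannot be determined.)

Gas moles: reactants 4, products 1 (Δn_gas = -3). Expansion shifts the system toward the side with more moles of gas — to the left.
Adding M5 (g), a product, drives the reaction to the left.
All effects act in the same direction — net shift to the left.

left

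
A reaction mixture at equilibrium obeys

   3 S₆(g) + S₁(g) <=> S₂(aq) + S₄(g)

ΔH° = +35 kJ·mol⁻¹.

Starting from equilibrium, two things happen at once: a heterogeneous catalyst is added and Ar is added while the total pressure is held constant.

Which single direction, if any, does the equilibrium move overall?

A catalyst speeds both forward and reverse rates equally; it changes neither Q nor K — no shift from this change.
Adding inert gas at constant total pressure expands the volume and lowers every reacting partial pressure. With Δn_gas = 1 − 4 = -3, Q moves away from K toward the side with fewer gas moles, so the system shifts toward the side with more gas moles — to the left.
Only the nonzero effect(s) matter; the net shift is to the left.

left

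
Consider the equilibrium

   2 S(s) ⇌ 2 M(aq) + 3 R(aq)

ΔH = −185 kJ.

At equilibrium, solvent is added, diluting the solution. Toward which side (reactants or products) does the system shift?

Dilution lowers every aqueous concentration by the same factor. Δn_aq = 5 − 0 = +5, so the system shifts toward the side with more dissolved moles — to the right.

right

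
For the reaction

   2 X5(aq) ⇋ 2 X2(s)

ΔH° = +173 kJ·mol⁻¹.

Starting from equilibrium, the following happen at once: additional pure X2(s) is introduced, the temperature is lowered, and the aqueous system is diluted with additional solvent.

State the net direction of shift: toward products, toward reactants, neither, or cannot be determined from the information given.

X2 is a pure solid; its activity is 1 regardless of amount, so Q is unaffected — no shift from this change.
The forward reaction is endothermic. Lowering T favours the exothermic direction — shift to the left.
Dilution lowers every aqueous concentration by the same factor. Δn_aq = 0 − 2 = -2, so the system shifts toward the side with more dissolved moles — to the left.
Only the nonzero effect(s) matter; the net shift is to the left.

left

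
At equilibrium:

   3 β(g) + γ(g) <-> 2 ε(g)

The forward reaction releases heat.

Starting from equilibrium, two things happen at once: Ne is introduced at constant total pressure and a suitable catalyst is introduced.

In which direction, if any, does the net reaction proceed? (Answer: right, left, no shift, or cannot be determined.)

Adding inert gas at constant total pressure expands the volume and lowers every reacting partial pressure. With Δn_gas = 2 − 4 = -2, Q moves away from K toward the side with fewer gas moles, so the system shifts toward the side with more gas moles — to the left.
A catalyst speeds both forward and reverse rates equally; it changes neither Q nor K — no shift from this change.
Only the nonzero effect(s) matter; the net shift is to the left.

left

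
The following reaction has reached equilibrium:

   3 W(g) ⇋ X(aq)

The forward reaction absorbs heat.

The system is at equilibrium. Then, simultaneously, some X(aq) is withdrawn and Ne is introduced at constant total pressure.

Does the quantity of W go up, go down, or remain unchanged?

cannot be determined

Removing X (aq), a product, drives the reaction to the right.
Adding inert gas at constant total pressure expands the volume and lowers every reacting partial pressure. With Δn_gas = 0 − 3 = -3, Q moves away from K toward the side with fewer gas moles, so the system shifts toward the side with more gas moles — to the left.
The two effects oppose each other, so the net shift — and hence the change in W — cannot be determined from the given information.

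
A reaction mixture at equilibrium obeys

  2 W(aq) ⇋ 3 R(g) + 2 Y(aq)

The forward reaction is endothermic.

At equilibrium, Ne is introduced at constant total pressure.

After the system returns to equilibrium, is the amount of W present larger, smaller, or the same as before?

decreases

Adding inert gas at constant total pressure expands the volume and lowers every reacting partial pressure. With Δn_gas = 3 − 0 = +3, Q moves away from K toward the side with fewer gas moles, so the system shifts toward the side with more gas moles — to the right.
The net shift is to the right. W is a reactant, so its amount decreases.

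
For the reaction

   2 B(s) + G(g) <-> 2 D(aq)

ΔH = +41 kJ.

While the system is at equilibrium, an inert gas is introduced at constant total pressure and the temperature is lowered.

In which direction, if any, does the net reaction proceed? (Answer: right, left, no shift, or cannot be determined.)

Adding inert gas at constant total pressure expands the volume and lowers every reacting partial pressure. With Δn_gas = 0 − 1 = -1, Q moves away from K toward the side with fewer gas moles, so the system shifts toward the side with more gas moles — to the left.
The forward reaction is endothermic. Lowering T favours the exothermic direction — shift to the left.
All effects act in the same direction — net shift to the left.

left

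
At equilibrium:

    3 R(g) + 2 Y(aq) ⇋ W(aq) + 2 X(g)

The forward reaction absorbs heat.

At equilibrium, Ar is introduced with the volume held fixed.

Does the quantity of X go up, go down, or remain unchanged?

At constant volume, adding an inert gas leaves every reacting species' partial pressure unchanged, so Q is unchanged — no shift from this change.
No net shift occurs, so the amount of X is unchanged.

unchanged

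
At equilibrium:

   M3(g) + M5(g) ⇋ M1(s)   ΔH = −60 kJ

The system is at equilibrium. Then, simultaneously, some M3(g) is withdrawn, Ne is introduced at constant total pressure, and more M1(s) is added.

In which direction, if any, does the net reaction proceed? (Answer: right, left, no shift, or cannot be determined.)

Removing M3 (g), a reactant, drives the reaction to the left.
Adding inert gas at constant total pressure expands the volume and lowers every reacting partial pressure. With Δn_gas = 0 − 2 = -2, Q moves away from K toward the side with fewer gas moles, so the system shifts toward the side with more gas moles — to the left.
M1 is a pure solid; its activity is 1 regardless of amount, so Q is unaffected — no shift from this change.
Only the nonzero effect(s) matter; the net shift is to the left.

left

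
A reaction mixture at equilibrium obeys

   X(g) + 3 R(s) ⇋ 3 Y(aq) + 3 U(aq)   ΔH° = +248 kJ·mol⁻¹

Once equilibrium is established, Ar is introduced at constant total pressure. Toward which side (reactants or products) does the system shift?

left

Adding inert gas at constant total pressure expands the volume and lowers every reacting partial pressure. With Δn_gas = 0 − 1 = -1, Q moves away from K toward the side with fewer gas moles, so the system shifts toward the side with more gas moles — to the left.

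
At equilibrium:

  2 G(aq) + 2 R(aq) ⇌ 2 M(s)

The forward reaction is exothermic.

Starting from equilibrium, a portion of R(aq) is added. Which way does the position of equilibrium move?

Adding R (aq), a reactant, drives the reaction to the right.

right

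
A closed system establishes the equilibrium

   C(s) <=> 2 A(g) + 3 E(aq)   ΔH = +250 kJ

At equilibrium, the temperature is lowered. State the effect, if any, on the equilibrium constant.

K depends on temperature via the van 't Hoff relation. The forward reaction is endothermic, so lowering T decreases K.

decreases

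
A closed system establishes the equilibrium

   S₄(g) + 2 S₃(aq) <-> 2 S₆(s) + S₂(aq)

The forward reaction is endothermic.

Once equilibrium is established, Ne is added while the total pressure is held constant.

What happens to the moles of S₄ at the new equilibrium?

increases

Adding inert gas at constant total pressure expands the volume and lowers every reacting partial pressure. With Δn_gas = 0 − 1 = -1, Q moves away from K toward the side with fewer gas moles, so the system shifts toward the side with more gas moles — to the left.
The net shift is to the left. S₄ is a reactant, so its amount increases.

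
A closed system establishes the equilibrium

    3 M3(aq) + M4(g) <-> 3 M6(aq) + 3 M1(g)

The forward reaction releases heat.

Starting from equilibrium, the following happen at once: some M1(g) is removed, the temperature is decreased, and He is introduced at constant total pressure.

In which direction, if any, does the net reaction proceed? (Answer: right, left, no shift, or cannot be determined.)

right

Removing M1 (g), a product, drives the reaction to the right.
The forward reaction is exothermic. Lowering T favours the exothermic direction — shift to the right.
Adding inert gas at constant total pressure expands the volume and lowers every reacting partial pressure. With Δn_gas = 3 − 1 = +2, Q moves away from K toward the side with fewer gas moles, so the system shifts toward the side with more gas moles — to the right.
All effects act in the same direction — net shift to the right.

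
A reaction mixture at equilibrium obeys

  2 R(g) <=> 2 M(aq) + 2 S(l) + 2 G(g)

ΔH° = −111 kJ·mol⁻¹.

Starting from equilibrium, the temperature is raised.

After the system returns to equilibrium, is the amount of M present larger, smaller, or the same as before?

decreases

The forward reaction is exothermic. Raising T favours the endothermic direction — shift to the left.
The net shift is to the left. M is a product, so its amount decreases.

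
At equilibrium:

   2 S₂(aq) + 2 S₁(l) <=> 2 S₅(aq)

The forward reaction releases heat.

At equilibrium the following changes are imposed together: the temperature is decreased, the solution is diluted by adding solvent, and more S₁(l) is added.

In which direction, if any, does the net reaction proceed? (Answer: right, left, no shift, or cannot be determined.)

right

The forward reaction is exothermic. Lowering T favours the exothermic direction — shift to the right.
Dilution scales every aqueous concentration by the same factor. Δn_aq = 2 − 2 = 0, so Q is unchanged — no shift.
S₁ is a pure liquid; its activity is 1 regardless of amount, so Q is unaffected — no shift from this change.
Only the nonzero effect(s) matter; the net shift is to the right.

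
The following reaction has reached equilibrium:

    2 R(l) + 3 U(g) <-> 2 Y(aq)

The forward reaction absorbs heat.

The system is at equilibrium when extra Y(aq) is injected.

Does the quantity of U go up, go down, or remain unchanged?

Adding Y (aq), a product, drives the reaction to the left.
The net shift is to the left. U is a reactant, so its amount increases.

increases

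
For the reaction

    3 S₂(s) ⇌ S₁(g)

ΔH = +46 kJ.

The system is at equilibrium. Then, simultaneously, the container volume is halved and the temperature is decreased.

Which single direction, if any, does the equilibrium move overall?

Gas moles: reactants 0, products 1 (Δn_gas = +1). Compression shifts the system toward the side with fewer moles of gas — to the left.
The forward reaction is endothermic. Lowering T favours the exothermic direction — shift to the left.
All effects act in the same direction — net shift to the left.

left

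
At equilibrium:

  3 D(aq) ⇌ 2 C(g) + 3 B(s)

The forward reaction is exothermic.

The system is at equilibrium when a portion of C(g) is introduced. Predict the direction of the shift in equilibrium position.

Adding C (g), a product, drives the reaction to the left.

left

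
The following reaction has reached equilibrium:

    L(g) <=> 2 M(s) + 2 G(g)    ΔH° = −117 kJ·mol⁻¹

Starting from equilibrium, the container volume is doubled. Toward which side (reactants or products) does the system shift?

Gas moles: reactants 1, products 2 (Δn_gas = +1). Expansion shifts the system toward the side with more moles of gas — to the right.

right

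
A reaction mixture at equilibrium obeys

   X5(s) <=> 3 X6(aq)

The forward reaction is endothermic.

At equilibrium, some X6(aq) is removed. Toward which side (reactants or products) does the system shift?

right

Removing X6 (aq), a product, drives the reaction to the right.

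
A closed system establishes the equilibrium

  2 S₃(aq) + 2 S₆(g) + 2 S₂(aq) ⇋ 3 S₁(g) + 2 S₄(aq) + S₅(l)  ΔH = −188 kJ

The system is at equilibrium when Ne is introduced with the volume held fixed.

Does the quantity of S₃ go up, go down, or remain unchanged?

unchanged

At constant volume, adding an inert gas leaves every reacting species' partial pressure unchanged, so Q is unchanged — no shift from this change.
No net shift occurs, so the amount of S₃ is unchanged.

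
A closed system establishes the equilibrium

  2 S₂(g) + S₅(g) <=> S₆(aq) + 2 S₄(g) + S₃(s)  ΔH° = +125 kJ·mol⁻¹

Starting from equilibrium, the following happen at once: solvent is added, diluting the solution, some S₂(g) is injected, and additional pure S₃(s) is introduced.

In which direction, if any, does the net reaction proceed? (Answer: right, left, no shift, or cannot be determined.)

right

Dilution lowers every aqueous concentration by the same factor. Δn_aq = 1 − 0 = +1, so the system shifts toward the side with more dissolved moles — to the right.
Adding S₂ (g), a reactant, drives the reaction to the right.
S₃ is a pure solid; its activity is 1 regardless of amount, so Q is unaffected — no shift from this change.
Only the nonzero effect(s) matter; the net shift is to the right.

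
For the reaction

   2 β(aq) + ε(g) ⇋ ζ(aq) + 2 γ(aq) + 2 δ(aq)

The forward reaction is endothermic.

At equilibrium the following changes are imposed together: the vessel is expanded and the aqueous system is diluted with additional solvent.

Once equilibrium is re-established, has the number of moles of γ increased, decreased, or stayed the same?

cannot be determined

Gas moles: reactants 1, products 0 (Δn_gas = -1). Expansion shifts the system toward the side with more moles of gas — to the left.
Dilution lowers every aqueous concentration by the same factor. Δn_aq = 5 − 2 = +3, so the system shifts toward the side with more dissolved moles — to the right.
The two effects oppose each other, so the net shift — and hence the change in γ — cannot be determined from the given information.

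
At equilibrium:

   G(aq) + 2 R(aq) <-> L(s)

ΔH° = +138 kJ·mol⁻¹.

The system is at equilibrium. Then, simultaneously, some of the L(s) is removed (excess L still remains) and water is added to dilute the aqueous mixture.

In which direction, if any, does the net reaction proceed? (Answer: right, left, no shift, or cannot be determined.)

left

L is a pure solid; its activity is 1 regardless of amount, so Q is unaffected — no shift from this change.
Dilution lowers every aqueous concentration by the same factor. Δn_aq = 0 − 3 = -3, so the system shifts toward the side with more dissolved moles — to the left.
Only the nonzero effect(s) matter; the net shift is to the left.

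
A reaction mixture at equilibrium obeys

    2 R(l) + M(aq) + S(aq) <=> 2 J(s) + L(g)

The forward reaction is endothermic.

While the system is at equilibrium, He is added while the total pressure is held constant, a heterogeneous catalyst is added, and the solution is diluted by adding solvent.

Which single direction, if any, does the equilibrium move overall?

Adding inert gas at constant total pressure expands the volume and lowers every reacting partial pressure. With Δn_gas = 1 − 0 = +1, Q moves away from K toward the side with fewer gas moles, so the system shifts toward the side with more gas moles — to the right.
A catalyst speeds both forward and reverse rates equally; it changes neither Q nor K — no shift from this change.
Dilution lowers every aqueous concentration by the same factor. Δn_aq = 0 − 2 = -2, so the system shifts toward the side with more dissolved moles — to the left.
The individual effects push in opposite directions; without quantitative information the net direction cannot be determined.

cannot be determined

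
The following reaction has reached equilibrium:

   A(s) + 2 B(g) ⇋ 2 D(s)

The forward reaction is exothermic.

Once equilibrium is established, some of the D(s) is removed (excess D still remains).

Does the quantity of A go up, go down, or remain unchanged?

D is a pure solid; its activity is 1 regardless of amount, so Q is unaffected — no shift from this change.
No net shift occurs, so the amount of A is unchanged.

unchanged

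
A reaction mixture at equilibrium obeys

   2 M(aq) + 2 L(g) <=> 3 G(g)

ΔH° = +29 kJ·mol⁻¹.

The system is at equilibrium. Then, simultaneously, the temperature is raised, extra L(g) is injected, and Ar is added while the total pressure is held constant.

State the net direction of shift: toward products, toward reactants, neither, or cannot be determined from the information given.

right

The forward reaction is endothermic. Raising T favours the endothermic direction — shift to the right.
Adding L (g), a reactant, drives the reaction to the right.
Adding inert gas at constant total pressure expands the volume and lowers every reacting partial pressure. With Δn_gas = 3 − 2 = +1, Q moves away from K toward the side with fewer gas moles, so the system shifts toward the side with more gas moles — to the right.
All effects act in the same direction — net shift to the right.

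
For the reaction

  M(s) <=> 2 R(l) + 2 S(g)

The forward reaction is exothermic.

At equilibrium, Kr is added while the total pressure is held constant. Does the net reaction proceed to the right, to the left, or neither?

Adding inert gas at constant total pressure expands the volume and lowers every reacting partial pressure. With Δn_gas = 2 − 0 = +2, Q moves away from K toward the side with fewer gas moles, so the system shifts toward the side with more gas moles — to the right.

right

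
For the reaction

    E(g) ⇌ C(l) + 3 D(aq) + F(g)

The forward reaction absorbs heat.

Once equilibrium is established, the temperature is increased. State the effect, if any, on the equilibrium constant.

K depends on temperature via the van 't Hoff relation. The forward reaction is endothermic, so raising T increases K.

increases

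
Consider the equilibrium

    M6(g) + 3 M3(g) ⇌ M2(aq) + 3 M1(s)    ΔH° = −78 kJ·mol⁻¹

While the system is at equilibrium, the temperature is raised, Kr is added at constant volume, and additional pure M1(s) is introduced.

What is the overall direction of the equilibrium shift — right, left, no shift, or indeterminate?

The forward reaction is exothermic. Raising T favours the endothermic direction — shift to the left.
At constant volume, adding an inert gas leaves every reacting species' partial pressure unchanged, so Q is unchanged — no shift from this change.
M1 is a pure solid; its activity is 1 regardless of amount, so Q is unaffected — no shift from this change.
Only the nonzero effect(s) matter; the net shift is to the left.

left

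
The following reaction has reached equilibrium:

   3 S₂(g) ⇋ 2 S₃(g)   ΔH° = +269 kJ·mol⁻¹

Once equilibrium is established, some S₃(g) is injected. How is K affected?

The equilibrium constant depends only on temperature. This perturbation may move the position of equilibrium, but since T is unchanged, K itself is unchanged.

unchanged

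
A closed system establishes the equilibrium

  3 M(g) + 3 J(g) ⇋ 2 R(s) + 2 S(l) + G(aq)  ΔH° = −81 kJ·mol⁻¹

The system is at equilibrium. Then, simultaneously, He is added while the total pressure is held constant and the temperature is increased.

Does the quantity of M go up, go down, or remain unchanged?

increases

Adding inert gas at constant total pressure expands the volume and lowers every reacting partial pressure. With Δn_gas = 0 − 6 = -6, Q moves away from K toward the side with fewer gas moles, so the system shifts toward the side with more gas moles — to the left.
The forward reaction is exothermic. Raising T favours the endothermic direction — shift to the left.
The net shift is to the left. M is a reactant, so its amount increases.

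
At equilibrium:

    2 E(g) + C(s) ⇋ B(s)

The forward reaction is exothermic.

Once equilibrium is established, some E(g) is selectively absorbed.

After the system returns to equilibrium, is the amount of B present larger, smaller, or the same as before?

decreases

Removing E (g), a reactant, drives the reaction to the left.
The net shift is to the left. B is a product, so its amount decreases.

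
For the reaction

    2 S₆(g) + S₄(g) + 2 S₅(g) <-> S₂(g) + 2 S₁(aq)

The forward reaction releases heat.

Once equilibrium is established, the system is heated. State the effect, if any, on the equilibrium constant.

decreases

K depends on temperature via the van 't Hoff relation. The forward reaction is exothermic, so raising T decreases K.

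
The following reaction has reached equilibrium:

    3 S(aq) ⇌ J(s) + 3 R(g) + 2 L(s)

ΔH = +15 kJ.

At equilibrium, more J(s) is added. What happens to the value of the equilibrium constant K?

The equilibrium constant depends only on temperature. This perturbation changes neither the position of equilibrium nor K.

unchanged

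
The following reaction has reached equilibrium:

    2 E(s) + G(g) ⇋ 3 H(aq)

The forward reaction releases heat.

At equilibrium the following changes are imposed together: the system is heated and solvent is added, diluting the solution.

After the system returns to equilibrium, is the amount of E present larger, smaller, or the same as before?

The forward reaction is exothermic. Raising T favours the endothermic direction — shift to the left.
Dilution lowers every aqueous concentration by the same factor. Δn_aq = 3 − 0 = +3, so the system shifts toward the side with more dissolved moles — to the right.
The two effects oppose each other, so the net shift — and hence the change in E — cannot be determined from the given information.

cannot be determined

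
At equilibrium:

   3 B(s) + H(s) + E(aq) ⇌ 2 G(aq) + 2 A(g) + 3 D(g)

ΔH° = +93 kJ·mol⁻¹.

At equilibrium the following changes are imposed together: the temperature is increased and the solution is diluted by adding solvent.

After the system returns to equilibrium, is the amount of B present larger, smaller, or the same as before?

The forward reaction is endothermic. Raising T favours the endothermic direction — shift to the right.
Dilution lowers every aqueous concentration by the same factor. Δn_aq = 2 − 1 = +1, so the system shifts toward the side with more dissolved moles — to the right.
The net shift is to the right. B is a reactant, so its amount decreases.

decreases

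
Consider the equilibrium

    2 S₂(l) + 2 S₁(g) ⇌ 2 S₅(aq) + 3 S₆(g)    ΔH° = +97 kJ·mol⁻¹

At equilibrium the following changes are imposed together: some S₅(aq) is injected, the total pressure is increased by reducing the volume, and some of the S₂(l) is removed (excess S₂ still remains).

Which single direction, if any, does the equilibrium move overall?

Adding S₅ (aq), a product, drives the reaction to the left.
Gas moles: reactants 2, products 3 (Δn_gas = +1). Compression shifts the system toward the side with fewer moles of gas — to the left.
S₂ is a pure liquid; its activity is 1 regardless of amount, so Q is unaffected — no shift from this change.
Only the nonzero effect(s) matter; the net shift is to the left.

left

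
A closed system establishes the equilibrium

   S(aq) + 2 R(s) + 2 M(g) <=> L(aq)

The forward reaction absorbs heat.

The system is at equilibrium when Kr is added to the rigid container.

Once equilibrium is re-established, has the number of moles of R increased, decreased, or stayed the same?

At constant volume, adding an inert gas leaves every reacting species' partial pressure unchanged, so Q is unchanged — no shift from this change.
No net shift occurs, so the amount of R is unchanged.

unchanged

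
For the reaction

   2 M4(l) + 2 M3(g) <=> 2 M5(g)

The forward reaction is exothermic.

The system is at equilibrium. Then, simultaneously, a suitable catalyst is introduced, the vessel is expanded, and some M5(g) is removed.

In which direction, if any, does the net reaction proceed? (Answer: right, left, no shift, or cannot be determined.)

right

A catalyst speeds both forward and reverse rates equally; it changes neither Q nor K — no shift from this change.
Gas moles: reactants 2, products 2. Δn_gas = 0, so a volume change leaves Q equal to K — no shift from this change.
Removing M5 (g), a product, drives the reaction to the right.
Only the nonzero effect(s) matter; the net shift is to the right.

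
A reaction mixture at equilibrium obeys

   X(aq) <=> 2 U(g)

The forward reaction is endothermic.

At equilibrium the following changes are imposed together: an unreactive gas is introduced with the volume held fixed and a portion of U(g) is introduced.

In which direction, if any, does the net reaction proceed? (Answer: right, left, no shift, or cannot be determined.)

At constant volume, adding an inert gas leaves every reacting species' partial pressure unchanged, so Q is unchanged — no shift from this change.
Adding U (g), a product, drives the reaction to the left.
Only the nonzero effect(s) matter; the net shift is to the left.

left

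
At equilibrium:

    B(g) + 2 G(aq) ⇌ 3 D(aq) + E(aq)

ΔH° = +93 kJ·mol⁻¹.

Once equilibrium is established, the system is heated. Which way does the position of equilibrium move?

right

The forward reaction is endothermic. Raising T favours the endothermic direction — shift to the right.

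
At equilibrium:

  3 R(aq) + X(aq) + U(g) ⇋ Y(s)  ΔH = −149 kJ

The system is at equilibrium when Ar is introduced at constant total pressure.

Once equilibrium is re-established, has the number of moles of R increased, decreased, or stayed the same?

increases

Adding inert gas at constant total pressure expands the volume and lowers every reacting partial pressure. With Δn_gas = 0 − 1 = -1, Q moves away from K toward the side with fewer gas moles, so the system shifts toward the side with more gas moles — to the left.
The net shift is to the left. R is a reactant, so its amount increases.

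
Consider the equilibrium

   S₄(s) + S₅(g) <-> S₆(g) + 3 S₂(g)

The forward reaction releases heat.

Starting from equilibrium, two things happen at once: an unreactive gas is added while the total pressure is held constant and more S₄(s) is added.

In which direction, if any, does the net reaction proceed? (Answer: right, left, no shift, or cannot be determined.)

Adding inert gas at constant total pressure expands the volume and lowers every reacting partial pressure. With Δn_gas = 4 − 1 = +3, Q moves away from K toward the side with fewer gas moles, so the system shifts toward the side with more gas moles — to the right.
S₄ is a pure solid; its activity is 1 regardless of amount, so Q is unaffected — no shift from this change.
Only the nonzero effect(s) matter; the net shift is to the right.

right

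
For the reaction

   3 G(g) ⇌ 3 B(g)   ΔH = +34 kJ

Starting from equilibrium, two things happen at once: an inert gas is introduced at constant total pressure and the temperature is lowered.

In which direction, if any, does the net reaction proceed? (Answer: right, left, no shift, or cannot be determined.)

Adding inert gas at constant total pressure expands the volume, scaling every reacting partial pressure by the same factor. Δn_gas = 3 − 3 = 0, so Q is unchanged — no shift.
The forward reaction is endothermic. Lowering T favours the exothermic direction — shift to the left.
Only the nonzero effect(s) matter; the net shift is to the left.

left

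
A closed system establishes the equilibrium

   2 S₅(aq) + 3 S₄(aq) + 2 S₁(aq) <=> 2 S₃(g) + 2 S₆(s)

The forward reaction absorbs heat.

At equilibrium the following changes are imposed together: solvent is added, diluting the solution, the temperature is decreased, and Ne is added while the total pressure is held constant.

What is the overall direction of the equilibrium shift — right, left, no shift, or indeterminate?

cannot be determined

Dilution lowers every aqueous concentration by the same factor. Δn_aq = 0 − 7 = -7, so the system shifts toward the side with more dissolved moles — to the left.
The forward reaction is endothermic. Lowering T favours the exothermic direction — shift to the left.
Adding inert gas at constant total pressure expands the volume and lowers every reacting partial pressure. With Δn_gas = 2 − 0 = +2, Q moves away from K toward the side with fewer gas moles, so the system shifts toward the side with more gas moles — to the right.
The individual effects push in opposite directions; without quantitative information the net direction cannot be determined.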